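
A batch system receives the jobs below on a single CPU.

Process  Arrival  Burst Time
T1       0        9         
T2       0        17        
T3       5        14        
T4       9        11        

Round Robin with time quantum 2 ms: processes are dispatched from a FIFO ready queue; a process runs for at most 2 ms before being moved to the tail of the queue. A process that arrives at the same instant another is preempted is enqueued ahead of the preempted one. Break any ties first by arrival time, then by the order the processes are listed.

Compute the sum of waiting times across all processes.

Timeline: | T1 0-2 | T2 2-4 | T1 4-6 | T2 6-8 | T3 8-10 | T1 10-12 | T2 12-14 | T4 14-16 | T3 16-18 | T1 18-20 | T2 20-22 | T4 22-24 | T3 24-26 | T1 26-27 | T2 27-29 | T4 29-31 | T3 31-33 | T2 33-35 | T4 35-37 | T3 37-39 | T2 39-41 | T4 41-43 | T3 43-45 | T2 45-47 | T4 47-48 | T3 48-50 | T2 50-51 |
Completion: T1=27  T2=51  T3=50  T4=48
Turnaround (C−A): T1=27  T2=51  T3=45  T4=39
Waiting = turnaround − burst: T1=18, T2=34, T3=31, T4=28
Total waiting = 18 + 34 + 31 + 28 = 111

111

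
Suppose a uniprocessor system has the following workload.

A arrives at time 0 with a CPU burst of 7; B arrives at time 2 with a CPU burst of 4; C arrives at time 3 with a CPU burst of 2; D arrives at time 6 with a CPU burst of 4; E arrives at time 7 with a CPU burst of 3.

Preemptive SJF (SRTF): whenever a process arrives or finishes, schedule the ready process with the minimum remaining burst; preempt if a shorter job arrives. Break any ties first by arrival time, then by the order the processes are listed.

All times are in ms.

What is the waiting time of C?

0

Timeline: | A 0-2 | B 2-3 | C 3-5 | B 5-8 | E 8-11 | D 11-15 | A 15-20 |
Completion: A=20  B=8  C=5  D=15  E=11
Turnaround (C−A): A=20  B=6  C=2  D=9  E=4
Waiting(C) = turnaround − burst = 2 − 2 = 0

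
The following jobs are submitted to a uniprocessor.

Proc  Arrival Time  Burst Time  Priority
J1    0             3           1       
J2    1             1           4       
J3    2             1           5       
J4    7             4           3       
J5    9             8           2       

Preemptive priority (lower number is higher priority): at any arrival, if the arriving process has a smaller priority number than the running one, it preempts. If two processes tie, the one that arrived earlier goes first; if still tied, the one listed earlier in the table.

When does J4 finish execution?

19

Schedule: | J1 0-3 | J2 3-4 | J3 4-5 | idle 5-7 | J4 7-9 | J5 9-17 | J4 17-19 |
Completion: J1=3  J2=4  J3=5  J4=19  J5=17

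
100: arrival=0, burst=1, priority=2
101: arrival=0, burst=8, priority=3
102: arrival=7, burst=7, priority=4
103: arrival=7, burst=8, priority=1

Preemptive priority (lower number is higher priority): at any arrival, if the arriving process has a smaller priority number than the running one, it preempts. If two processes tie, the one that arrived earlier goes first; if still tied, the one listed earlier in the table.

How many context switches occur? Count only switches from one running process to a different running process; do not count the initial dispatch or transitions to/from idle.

Timeline: | 100 0-1 | 101 1-7 | 103 7-15 | 101 15-17 | 102 17-24 |
Completion: 100=1  101=17  102=24  103=15

4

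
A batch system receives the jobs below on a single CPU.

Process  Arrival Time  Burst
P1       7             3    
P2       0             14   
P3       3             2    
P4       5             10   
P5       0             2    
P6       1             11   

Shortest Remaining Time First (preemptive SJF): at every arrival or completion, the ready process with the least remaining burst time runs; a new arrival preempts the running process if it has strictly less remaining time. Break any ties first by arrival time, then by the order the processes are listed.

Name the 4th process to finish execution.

Timeline: | P5 0-2 | P6 2-3 | P3 3-5 | P6 5-7 | P1 7-10 | P6 10-18 | P4 18-28 | P2 28-42 |
Completion: P1=10  P2=42  P3=5  P4=28  P5=2  P6=18
Finish order: P5 → P3 → P1 → P6 → P4 → P2

P6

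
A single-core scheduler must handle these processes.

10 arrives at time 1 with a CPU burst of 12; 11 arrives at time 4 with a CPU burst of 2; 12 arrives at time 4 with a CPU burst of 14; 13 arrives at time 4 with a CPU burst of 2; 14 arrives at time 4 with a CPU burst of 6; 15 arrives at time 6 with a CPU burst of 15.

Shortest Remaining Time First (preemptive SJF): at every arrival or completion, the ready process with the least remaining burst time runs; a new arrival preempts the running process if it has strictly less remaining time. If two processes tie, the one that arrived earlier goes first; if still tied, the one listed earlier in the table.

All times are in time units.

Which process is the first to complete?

Gantt: | idle 0-1 | 10 1-4 | 11 4-6 | 13 6-8 | 14 8-14 | 10 14-23 | 12 23-37 | 15 37-52 |
Completion: 10=23  11=6  12=37  13=8  14=14  15=52
Finish order: 11 → 13 → 14 → 10 → 12 → 15

11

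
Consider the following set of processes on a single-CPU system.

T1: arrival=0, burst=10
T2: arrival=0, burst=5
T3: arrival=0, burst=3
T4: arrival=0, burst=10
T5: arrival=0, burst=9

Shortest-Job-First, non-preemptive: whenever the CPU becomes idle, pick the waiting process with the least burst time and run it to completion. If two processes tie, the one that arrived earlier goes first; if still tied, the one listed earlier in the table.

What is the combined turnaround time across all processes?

Schedule: | T3 0-3 | T2 3-8 | T5 8-17 | T1 17-27 | T4 27-37 |
Completion: T1=27  T2=8  T3=3  T4=37  T5=17
Turnaround (C−A): T1=27  T2=8  T3=3  T4=37  T5=17
Turnaround = completion − arrival: T1=27, T2=8, T3=3, T4=37, T5=17
Total turnaround = 27 + 8 + 3 + 37 + 17 = 92

92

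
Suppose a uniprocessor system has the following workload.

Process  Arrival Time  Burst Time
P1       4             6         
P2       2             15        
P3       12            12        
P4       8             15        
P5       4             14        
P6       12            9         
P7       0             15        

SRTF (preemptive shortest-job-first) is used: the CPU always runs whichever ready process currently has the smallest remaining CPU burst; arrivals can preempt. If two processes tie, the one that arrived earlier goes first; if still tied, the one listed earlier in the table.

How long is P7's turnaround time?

Schedule: | P7 0-4 | P1 4-10 | P7 10-21 | P6 21-30 | P3 30-42 | P5 42-56 | P2 56-71 | P4 71-86 |
Completion: P1=10  P2=71  P3=42  P4=86  P5=56  P6=30  P7=21
Turnaround(P7) = completion − arrival = 21 − 0 = 21

21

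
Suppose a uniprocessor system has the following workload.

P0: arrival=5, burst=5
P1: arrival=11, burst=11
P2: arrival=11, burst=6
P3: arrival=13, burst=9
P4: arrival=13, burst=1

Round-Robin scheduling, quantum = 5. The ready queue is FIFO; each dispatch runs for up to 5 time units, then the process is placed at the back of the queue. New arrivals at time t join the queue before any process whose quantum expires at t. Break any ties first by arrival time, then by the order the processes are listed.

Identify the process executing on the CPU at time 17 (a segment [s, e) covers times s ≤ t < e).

P2

Timeline: | idle 0-5 | P0 5-10 | idle 10-11 | P1 11-16 | P2 16-21 | P3 21-26 | P4 26-27 | P1 27-32 | P2 32-33 | P3 33-37 | P1 37-38 |
Completion: P0=10  P1=38  P2=33  P3=37  P4=27
Turnaround (C−A): P0=5  P1=27  P2=22  P3=24  P4=14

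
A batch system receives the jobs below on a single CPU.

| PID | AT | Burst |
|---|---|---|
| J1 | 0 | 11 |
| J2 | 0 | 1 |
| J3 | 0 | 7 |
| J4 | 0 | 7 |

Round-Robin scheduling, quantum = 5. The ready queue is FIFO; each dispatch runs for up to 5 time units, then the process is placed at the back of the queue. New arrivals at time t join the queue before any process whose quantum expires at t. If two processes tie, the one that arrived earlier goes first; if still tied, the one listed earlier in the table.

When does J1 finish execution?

Schedule: | J1 0-5 | J2 5-6 | J3 6-11 | J4 11-16 | J1 16-21 | J3 21-23 | J4 23-25 | J1 25-26 |
Completion: J1=26  J2=6  J3=23  J4=25

26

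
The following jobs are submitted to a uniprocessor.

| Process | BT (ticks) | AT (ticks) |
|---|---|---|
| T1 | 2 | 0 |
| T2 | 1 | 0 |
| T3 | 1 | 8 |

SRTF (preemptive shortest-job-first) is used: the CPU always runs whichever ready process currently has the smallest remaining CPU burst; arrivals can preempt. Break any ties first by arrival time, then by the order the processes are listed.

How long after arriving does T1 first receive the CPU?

1

Timeline: | T2 0-1 | T1 1-3 | idle 3-8 | T3 8-9 |
Completion: T1=3  T2=1  T3=9
Turnaround (C−A): T1=3  T2=1  T3=1
Response(T1) = first start − arrival = 1 − 0 = 1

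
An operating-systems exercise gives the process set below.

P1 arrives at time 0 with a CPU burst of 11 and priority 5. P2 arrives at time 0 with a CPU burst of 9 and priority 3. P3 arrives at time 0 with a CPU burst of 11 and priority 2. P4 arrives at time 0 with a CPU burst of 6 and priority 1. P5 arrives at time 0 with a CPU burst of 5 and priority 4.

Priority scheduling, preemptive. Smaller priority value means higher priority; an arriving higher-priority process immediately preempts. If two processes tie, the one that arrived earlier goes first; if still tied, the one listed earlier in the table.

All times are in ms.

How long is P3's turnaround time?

17

Schedule: | P4 0-6 | P3 6-17 | P2 17-26 | P5 26-31 | P1 31-42 |
Completion: P1=42  P2=26  P3=17  P4=6  P5=31
Turnaround (C−A): P1=42  P2=26  P3=17  P4=6  P5=31
Turnaround(P3) = completion − arrival = 17 − 0 = 17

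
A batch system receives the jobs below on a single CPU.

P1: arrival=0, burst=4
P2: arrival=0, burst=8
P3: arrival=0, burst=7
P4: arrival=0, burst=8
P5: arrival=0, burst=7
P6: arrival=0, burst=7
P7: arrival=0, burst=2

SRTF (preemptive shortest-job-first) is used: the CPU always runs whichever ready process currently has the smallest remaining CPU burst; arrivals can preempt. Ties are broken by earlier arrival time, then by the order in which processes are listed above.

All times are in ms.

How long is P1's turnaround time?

6

Timeline: | P7 0-2 | P1 2-6 | P3 6-13 | P5 13-20 | P6 20-27 | P2 27-35 | P4 35-43 |
Completion: P1=6  P2=35  P3=13  P4=43  P5=20  P6=27  P7=2
Turnaround (C−A): P1=6  P2=35  P3=13  P4=43  P5=20  P6=27  P7=2
Turnaround(P1) = completion − arrival = 6 − 0 = 6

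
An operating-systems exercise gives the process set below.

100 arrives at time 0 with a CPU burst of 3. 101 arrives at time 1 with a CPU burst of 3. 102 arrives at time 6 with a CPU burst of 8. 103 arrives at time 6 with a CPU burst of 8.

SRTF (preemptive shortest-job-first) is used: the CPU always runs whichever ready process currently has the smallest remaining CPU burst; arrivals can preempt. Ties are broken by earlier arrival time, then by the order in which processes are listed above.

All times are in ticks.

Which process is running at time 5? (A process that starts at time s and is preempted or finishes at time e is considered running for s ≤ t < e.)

101

Schedule: | 100 0-3 | 101 3-6 | 102 6-14 | 103 14-22 |
Completion: 100=3  101=6  102=14  103=22
Turnaround (C−A): 100=3  101=5  102=8  103=16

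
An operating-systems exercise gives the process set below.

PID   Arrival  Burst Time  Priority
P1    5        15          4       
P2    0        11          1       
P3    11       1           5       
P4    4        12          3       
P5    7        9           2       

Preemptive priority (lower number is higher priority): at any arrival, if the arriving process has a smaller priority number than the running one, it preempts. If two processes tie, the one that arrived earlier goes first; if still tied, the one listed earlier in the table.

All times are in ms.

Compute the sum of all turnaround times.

131

Timeline: | P2 0-11 | P5 11-20 | P4 20-32 | P1 32-47 | P3 47-48 |
Completion: P1=47  P2=11  P3=48  P4=32  P5=20
Turnaround (C−A): P1=42  P2=11  P3=37  P4=28  P5=13
Turnaround = completion − arrival: P1=42, P2=11, P3=37, P4=28, P5=13
Total turnaround = 42 + 11 + 37 + 28 + 13 = 131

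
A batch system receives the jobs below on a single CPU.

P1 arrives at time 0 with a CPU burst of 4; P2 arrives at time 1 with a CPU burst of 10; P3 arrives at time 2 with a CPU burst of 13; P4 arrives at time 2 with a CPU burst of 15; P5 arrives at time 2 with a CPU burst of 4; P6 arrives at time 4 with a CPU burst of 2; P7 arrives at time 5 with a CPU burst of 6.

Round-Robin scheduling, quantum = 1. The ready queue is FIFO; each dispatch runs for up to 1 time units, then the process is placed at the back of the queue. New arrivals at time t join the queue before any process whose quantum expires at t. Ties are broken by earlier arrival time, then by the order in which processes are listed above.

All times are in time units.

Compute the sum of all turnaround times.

Schedule: | P1 0-1 | P2 1-2 | P1 2-3 | P3 3-4 | P4 4-5 | P5 5-6 | P2 6-7 | P1 7-8 | P6 8-9 | P3 9-10 | P7 10-11 | P4 11-12 | P5 12-13 | P2 13-14 | P1 14-15 | P6 15-16 | P3 16-17 | P7 17-18 | P4 18-19 | P5 19-20 | P2 20-21 | P3 21-22 | P7 22-23 | P4 23-24 | P5 24-25 | P2 25-26 | P3 26-27 | P7 27-28 | P4 28-29 | P2 29-30 | P3 30-31 | P7 31-32 | P4 32-33 | P2 33-34 | P3 34-35 | P7 35-36 | P4 36-37 | P2 37-38 | P3 38-39 | P4 39-40 | P2 40-41 | P3 41-42 | P4 42-43 | P2 43-44 | P3 44-45 | P4 45-46 | P3 46-47 | P4 47-48 | P3 48-49 | P4 49-50 | P3 50-51 | P4 51-54 |
Completion: P1=15  P2=44  P3=51  P4=54  P5=25  P6=16  P7=36
Turnaround = completion − arrival: P1=15, P2=43, P3=49, P4=52, P5=23, P6=12, P7=31
Total turnaround = 15 + 43 + 49 + 52 + 23 + 12 + 31 = 225

225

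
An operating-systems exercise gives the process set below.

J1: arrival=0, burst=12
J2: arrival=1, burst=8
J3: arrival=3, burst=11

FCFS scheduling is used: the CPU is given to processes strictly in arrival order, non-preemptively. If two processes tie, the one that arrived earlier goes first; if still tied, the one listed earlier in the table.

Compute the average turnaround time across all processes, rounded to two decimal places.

19.67

Timeline: | J1 0-12 | J2 12-20 | J3 20-31 |
Completion: J1=12  J2=20  J3=31
Turnaround times: J1=12, J2=19, J3=28
Average turnaround = (12+19+28) / 3 = 59/3 = 19.67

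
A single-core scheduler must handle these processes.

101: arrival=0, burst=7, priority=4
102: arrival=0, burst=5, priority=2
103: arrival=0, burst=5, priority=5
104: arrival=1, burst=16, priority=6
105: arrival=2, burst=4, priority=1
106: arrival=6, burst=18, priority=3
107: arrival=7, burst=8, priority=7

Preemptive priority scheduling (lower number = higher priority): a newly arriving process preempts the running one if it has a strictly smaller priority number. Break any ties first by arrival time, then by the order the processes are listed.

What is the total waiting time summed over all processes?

Schedule: | 102 0-2 | 105 2-6 | 102 6-9 | 106 9-27 | 101 27-34 | 103 34-39 | 104 39-55 | 107 55-63 |
Completion: 101=34  102=9  103=39  104=55  105=6  106=27  107=63
Waiting = turnaround − burst: 101=27, 102=4, 103=34, 104=38, 105=0, 106=3, 107=48
Total waiting = 27 + 4 + 34 + 38 + 0 + 3 + 48 = 154

154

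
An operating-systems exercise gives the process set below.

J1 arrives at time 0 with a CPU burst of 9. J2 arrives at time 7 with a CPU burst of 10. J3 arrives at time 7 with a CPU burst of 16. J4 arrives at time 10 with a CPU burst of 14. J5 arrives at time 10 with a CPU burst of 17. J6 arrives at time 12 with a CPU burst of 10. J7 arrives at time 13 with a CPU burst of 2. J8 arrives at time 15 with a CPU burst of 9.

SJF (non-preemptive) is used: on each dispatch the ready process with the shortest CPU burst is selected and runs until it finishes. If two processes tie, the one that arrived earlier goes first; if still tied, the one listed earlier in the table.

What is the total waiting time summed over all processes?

169

Schedule: | J1 0-9 | J2 9-19 | J7 19-21 | J8 21-30 | J6 30-40 | J4 40-54 | J3 54-70 | J5 70-87 |
Completion: J1=9  J2=19  J3=70  J4=54  J5=87  J6=40  J7=21  J8=30
Turnaround (C−A): J1=9  J2=12  J3=63  J4=44  J5=77  J6=28  J7=8  J8=15
Waiting = turnaround − burst: J1=0, J2=2, J3=47, J4=30, J5=60, J6=18, J7=6, J8=6
Total waiting = 0 + 2 + 47 + 30 + 60 + 18 + 6 + 6 = 169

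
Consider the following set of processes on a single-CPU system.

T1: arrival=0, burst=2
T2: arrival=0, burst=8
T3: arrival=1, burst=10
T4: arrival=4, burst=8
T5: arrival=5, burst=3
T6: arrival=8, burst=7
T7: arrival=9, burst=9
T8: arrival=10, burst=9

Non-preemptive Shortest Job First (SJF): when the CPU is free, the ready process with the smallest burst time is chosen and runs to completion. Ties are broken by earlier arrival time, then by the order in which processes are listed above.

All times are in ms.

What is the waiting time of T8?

27

Schedule: | T1 0-2 | T2 2-10 | T5 10-13 | T6 13-20 | T4 20-28 | T7 28-37 | T8 37-46 | T3 46-56 |
Completion: T1=2  T2=10  T3=56  T4=28  T5=13  T6=20  T7=37  T8=46
Turnaround (C−A): T1=2  T2=10  T3=55  T4=24  T5=8  T6=12  T7=28  T8=36
Waiting(T8) = turnaround − burst = 36 − 9 = 27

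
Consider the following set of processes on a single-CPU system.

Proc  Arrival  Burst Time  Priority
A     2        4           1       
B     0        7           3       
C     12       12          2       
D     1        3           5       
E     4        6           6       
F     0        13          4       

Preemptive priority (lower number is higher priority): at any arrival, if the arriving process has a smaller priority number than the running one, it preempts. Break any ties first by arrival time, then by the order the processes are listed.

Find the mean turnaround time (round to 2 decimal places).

Gantt: | B 0-2 | A 2-6 | B 6-11 | F 11-12 | C 12-24 | F 24-36 | D 36-39 | E 39-45 |
Completion: A=6  B=11  C=24  D=39  E=45  F=36
Turnaround times: A=4, B=11, C=12, D=38, E=41, F=36
Average turnaround = (4+11+12+38+41+36) / 6 = 142/6 = 23.67

23.67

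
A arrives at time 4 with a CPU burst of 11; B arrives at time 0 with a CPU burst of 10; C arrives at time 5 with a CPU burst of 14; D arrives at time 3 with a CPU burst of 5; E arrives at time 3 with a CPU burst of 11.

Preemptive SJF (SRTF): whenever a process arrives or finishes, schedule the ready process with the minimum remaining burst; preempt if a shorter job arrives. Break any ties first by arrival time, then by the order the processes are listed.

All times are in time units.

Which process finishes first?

Schedule: | B 0-3 | D 3-8 | B 8-15 | E 15-26 | A 26-37 | C 37-51 |
Completion: A=37  B=15  C=51  D=8  E=26
Finish order: D → B → E → A → C

D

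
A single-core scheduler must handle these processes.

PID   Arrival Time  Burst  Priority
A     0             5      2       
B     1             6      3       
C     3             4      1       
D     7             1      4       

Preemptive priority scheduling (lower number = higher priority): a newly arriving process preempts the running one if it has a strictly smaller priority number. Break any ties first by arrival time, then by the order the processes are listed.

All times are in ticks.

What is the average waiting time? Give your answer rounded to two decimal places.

Timeline: | A 0-3 | C 3-7 | A 7-9 | B 9-15 | D 15-16 |
Completion: A=9  B=15  C=7  D=16
Waiting times: A=4, B=8, C=0, D=8
Average waiting = (4+8+0+8) / 4 = 20/4 = 5.00

5.00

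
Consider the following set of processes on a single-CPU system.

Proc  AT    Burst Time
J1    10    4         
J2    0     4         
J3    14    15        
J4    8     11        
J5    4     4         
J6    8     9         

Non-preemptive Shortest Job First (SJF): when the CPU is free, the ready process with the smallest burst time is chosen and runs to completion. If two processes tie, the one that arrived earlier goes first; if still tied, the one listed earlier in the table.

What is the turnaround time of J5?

4

Gantt: | J2 0-4 | J5 4-8 | J6 8-17 | J1 17-21 | J4 21-32 | J3 32-47 |
Completion: J1=21  J2=4  J3=47  J4=32  J5=8  J6=17
Turnaround (C−A): J1=11  J2=4  J3=33  J4=24  J5=4  J6=9
Turnaround(J5) = completion − arrival = 8 − 4 = 4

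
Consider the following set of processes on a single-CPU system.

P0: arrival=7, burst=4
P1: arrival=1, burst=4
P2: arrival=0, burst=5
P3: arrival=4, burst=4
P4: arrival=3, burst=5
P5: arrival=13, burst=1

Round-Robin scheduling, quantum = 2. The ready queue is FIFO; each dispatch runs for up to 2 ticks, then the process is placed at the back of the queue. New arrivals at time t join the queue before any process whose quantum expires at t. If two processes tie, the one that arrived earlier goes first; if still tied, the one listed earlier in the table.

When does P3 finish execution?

Gantt: | P2 0-2 | P1 2-4 | P2 4-6 | P4 6-8 | P3 8-10 | P1 10-12 | P2 12-13 | P0 13-15 | P4 15-17 | P3 17-19 | P5 19-20 | P0 20-22 | P4 22-23 |
Completion: P0=22  P1=12  P2=13  P3=19  P4=23  P5=20

19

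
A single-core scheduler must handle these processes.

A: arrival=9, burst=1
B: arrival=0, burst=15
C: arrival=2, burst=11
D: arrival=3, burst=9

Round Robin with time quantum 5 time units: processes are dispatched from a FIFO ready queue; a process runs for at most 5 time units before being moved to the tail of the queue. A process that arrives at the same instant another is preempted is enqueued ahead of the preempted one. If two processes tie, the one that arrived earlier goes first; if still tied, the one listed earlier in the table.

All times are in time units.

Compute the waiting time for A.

11

Timeline: | B 0-5 | C 5-10 | D 10-15 | B 15-20 | A 20-21 | C 21-26 | D 26-30 | B 30-35 | C 35-36 |
Completion: A=21  B=35  C=36  D=30
Waiting(A) = turnaround − burst = 12 − 1 = 11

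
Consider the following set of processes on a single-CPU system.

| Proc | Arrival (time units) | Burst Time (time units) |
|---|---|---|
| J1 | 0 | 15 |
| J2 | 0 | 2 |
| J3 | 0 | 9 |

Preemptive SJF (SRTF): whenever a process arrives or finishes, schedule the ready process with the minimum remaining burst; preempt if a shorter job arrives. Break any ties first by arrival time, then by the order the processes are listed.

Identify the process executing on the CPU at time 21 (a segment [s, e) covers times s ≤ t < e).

Gantt: | J2 0-2 | J3 2-11 | J1 11-26 |
Completion: J1=26  J2=2  J3=11
Turnaround (C−A): J1=26  J2=2  J3=11

J1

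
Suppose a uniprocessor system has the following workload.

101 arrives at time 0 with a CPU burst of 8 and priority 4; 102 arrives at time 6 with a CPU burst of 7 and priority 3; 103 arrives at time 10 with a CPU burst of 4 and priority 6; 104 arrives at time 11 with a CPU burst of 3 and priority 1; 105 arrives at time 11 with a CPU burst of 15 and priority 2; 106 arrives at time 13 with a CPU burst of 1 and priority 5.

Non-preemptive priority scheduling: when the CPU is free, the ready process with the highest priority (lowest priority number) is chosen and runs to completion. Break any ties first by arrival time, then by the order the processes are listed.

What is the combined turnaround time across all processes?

Timeline: | 101 0-8 | 102 8-15 | 104 15-18 | 105 18-33 | 106 33-34 | 103 34-38 |
Completion: 101=8  102=15  103=38  104=18  105=33  106=34
Turnaround = completion − arrival: 101=8, 102=9, 103=28, 104=7, 105=22, 106=21
Total turnaround = 8 + 9 + 28 + 7 + 22 + 21 = 95

95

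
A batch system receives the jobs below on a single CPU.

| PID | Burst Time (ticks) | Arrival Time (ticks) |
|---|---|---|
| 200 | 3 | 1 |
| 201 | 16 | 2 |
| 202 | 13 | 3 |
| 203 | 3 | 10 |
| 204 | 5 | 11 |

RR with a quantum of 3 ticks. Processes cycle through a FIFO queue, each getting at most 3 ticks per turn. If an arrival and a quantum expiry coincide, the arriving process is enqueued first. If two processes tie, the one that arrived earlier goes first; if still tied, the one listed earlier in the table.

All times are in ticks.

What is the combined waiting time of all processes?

64

Schedule: | idle 0-1 | 200 1-4 | 201 4-7 | 202 7-10 | 201 10-13 | 203 13-16 | 202 16-19 | 204 19-22 | 201 22-25 | 202 25-28 | 204 28-30 | 201 30-33 | 202 33-36 | 201 36-39 | 202 39-40 | 201 40-41 |
Completion: 200=4  201=41  202=40  203=16  204=30
Turnaround (C−A): 200=3  201=39  202=37  203=6  204=19
Waiting = turnaround − burst: 200=0, 201=23, 202=24, 203=3, 204=14
Total waiting = 0 + 23 + 24 + 3 + 14 = 64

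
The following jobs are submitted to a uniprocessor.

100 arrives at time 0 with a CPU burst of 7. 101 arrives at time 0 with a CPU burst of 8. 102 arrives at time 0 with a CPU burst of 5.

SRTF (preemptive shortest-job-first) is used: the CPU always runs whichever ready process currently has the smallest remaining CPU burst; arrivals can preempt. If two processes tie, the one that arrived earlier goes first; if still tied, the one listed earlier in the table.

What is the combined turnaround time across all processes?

Gantt: | 102 0-5 | 100 5-12 | 101 12-20 |
Completion: 100=12  101=20  102=5
Turnaround = completion − arrival: 100=12, 101=20, 102=5
Total turnaround = 12 + 20 + 5 = 37

37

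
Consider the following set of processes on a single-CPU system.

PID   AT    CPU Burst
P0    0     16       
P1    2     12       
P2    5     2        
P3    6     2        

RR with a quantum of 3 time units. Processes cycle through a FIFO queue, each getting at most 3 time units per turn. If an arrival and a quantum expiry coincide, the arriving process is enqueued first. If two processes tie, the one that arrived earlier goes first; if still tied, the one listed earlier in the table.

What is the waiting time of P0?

16

Gantt: | P0 0-3 | P1 3-6 | P0 6-9 | P2 9-11 | P3 11-13 | P1 13-16 | P0 16-19 | P1 19-22 | P0 22-25 | P1 25-28 | P0 28-32 |
Completion: P0=32  P1=28  P2=11  P3=13
Waiting(P0) = turnaround − burst = 32 − 16 = 16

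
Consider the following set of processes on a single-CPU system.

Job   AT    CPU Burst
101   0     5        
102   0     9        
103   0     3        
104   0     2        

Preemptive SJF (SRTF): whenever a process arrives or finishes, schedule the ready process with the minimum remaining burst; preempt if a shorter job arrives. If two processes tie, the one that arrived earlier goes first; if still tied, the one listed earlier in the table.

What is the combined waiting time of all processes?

Schedule: | 104 0-2 | 103 2-5 | 101 5-10 | 102 10-19 |
Completion: 101=10  102=19  103=5  104=2
Turnaround (C−A): 101=10  102=19  103=5  104=2
Waiting = turnaround − burst: 101=5, 102=10, 103=2, 104=0
Total waiting = 5 + 10 + 2 + 0 = 17

17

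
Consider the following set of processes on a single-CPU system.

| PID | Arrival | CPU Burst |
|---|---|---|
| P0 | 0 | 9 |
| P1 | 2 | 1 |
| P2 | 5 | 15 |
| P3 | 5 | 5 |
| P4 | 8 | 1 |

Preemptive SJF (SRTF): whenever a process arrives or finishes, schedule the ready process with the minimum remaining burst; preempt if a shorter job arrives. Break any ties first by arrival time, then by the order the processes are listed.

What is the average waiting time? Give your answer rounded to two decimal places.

3.80

Schedule: | P0 0-2 | P1 2-3 | P0 3-8 | P4 8-9 | P0 9-11 | P3 11-16 | P2 16-31 |
Completion: P0=11  P1=3  P2=31  P3=16  P4=9
Turnaround (C−A): P0=11  P1=1  P2=26  P3=11  P4=1
Waiting times: P0=2, P1=0, P2=11, P3=6, P4=0
Average waiting = (2+0+11+6+0) / 5 = 19/5 = 3.80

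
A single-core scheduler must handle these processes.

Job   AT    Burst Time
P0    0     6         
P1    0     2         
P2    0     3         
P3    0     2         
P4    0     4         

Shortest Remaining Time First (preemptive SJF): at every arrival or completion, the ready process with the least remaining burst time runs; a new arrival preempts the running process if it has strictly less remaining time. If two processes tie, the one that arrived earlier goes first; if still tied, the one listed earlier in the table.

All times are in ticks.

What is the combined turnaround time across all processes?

41

Timeline: | P1 0-2 | P3 2-4 | P2 4-7 | P4 7-11 | P0 11-17 |
Completion: P0=17  P1=2  P2=7  P3=4  P4=11
Turnaround (C−A): P0=17  P1=2  P2=7  P3=4  P4=11
Turnaround = completion − arrival: P0=17, P1=2, P2=7, P3=4, P4=11
Total turnaround = 17 + 2 + 7 + 4 + 11 = 41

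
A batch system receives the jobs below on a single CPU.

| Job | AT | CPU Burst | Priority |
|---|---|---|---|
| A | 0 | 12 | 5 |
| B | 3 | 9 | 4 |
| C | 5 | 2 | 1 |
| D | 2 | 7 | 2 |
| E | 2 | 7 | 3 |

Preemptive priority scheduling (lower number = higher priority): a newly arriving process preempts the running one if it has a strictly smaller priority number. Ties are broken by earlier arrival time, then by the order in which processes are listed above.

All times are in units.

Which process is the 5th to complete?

Schedule: | A 0-2 | D 2-5 | C 5-7 | D 7-11 | E 11-18 | B 18-27 | A 27-37 |
Completion: A=37  B=27  C=7  D=11  E=18
Turnaround (C−A): A=37  B=24  C=2  D=9  E=16
Finish order: C → D → E → B → A

A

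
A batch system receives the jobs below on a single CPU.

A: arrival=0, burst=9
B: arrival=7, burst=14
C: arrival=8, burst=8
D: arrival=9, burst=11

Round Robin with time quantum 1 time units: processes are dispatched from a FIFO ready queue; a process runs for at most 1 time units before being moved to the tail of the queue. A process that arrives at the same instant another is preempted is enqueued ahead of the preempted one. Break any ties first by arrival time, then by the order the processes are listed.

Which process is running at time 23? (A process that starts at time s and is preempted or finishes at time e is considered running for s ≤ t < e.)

B

Timeline: | A 0-7 | B 7-8 | A 8-9 | C 9-10 | B 10-11 | D 11-12 | A 12-13 | C 13-14 | B 14-15 | D 15-16 | C 16-17 | B 17-18 | D 18-19 | C 19-20 | B 20-21 | D 21-22 | C 22-23 | B 23-24 | D 24-25 | C 25-26 | B 26-27 | D 27-28 | C 28-29 | B 29-30 | D 30-31 | C 31-32 | B 32-33 | D 33-34 | B 34-35 | D 35-36 | B 36-37 | D 37-38 | B 38-39 | D 39-40 | B 40-42 |
Completion: A=13  B=42  C=32  D=40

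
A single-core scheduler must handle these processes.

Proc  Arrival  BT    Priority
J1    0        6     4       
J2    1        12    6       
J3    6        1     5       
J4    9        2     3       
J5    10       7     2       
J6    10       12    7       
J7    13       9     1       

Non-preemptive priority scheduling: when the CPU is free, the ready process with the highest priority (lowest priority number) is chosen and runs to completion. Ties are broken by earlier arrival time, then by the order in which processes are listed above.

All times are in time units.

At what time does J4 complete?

37

Schedule: | J1 0-6 | J3 6-7 | J2 7-19 | J7 19-28 | J5 28-35 | J4 35-37 | J6 37-49 |
Completion: J1=6  J2=19  J3=7  J4=37  J5=35  J6=49  J7=28
Turnaround (C−A): J1=6  J2=18  J3=1  J4=28  J5=25  J6=39  J7=15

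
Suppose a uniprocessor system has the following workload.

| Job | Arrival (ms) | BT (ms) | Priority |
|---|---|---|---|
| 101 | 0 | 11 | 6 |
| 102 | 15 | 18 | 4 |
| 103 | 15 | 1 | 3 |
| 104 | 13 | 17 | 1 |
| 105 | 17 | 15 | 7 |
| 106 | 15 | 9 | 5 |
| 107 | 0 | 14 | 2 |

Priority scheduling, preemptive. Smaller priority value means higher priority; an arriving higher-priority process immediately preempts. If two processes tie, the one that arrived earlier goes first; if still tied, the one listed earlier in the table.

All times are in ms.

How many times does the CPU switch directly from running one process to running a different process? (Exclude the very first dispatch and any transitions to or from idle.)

Timeline: | 107 0-13 | 104 13-30 | 107 30-31 | 103 31-32 | 102 32-50 | 106 50-59 | 101 59-70 | 105 70-85 |
Completion: 101=70  102=50  103=32  104=30  105=85  106=59  107=31
Turnaround (C−A): 101=70  102=35  103=17  104=17  105=68  106=44  107=31

7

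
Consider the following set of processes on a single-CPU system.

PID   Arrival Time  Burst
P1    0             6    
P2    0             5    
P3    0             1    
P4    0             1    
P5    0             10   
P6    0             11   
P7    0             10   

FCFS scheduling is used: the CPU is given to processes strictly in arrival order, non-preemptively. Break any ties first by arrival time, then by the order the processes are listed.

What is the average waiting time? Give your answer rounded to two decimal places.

14.14

Timeline: | P1 0-6 | P2 6-11 | P3 11-12 | P4 12-13 | P5 13-23 | P6 23-34 | P7 34-44 |
Completion: P1=6  P2=11  P3=12  P4=13  P5=23  P6=34  P7=44
Turnaround (C−A): P1=6  P2=11  P3=12  P4=13  P5=23  P6=34  P7=44
Waiting times: P1=0, P2=6, P3=11, P4=12, P5=13, P6=23, P7=34
Average waiting = (0+6+11+12+13+23+34) / 7 = 99/7 = 14.14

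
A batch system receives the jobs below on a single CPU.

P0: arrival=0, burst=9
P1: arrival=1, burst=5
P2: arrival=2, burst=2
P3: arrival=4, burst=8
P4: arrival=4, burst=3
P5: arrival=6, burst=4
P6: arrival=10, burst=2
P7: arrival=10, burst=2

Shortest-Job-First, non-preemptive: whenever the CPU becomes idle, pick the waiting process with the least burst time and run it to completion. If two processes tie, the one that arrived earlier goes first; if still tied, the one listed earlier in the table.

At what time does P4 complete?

Timeline: | P0 0-9 | P2 9-11 | P6 11-13 | P7 13-15 | P4 15-18 | P5 18-22 | P1 22-27 | P3 27-35 |
Completion: P0=9  P1=27  P2=11  P3=35  P4=18  P5=22  P6=13  P7=15
Turnaround (C−A): P0=9  P1=26  P2=9  P3=31  P4=14  P5=16  P6=3  P7=5

18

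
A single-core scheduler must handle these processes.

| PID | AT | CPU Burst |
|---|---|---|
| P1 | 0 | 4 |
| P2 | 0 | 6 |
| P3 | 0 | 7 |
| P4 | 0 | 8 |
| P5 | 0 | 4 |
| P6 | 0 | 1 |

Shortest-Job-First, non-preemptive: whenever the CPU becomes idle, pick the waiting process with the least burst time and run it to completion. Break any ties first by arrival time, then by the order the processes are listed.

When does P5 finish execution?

Gantt: | P6 0-1 | P1 1-5 | P5 5-9 | P2 9-15 | P3 15-22 | P4 22-30 |
Completion: P1=5  P2=15  P3=22  P4=30  P5=9  P6=1

9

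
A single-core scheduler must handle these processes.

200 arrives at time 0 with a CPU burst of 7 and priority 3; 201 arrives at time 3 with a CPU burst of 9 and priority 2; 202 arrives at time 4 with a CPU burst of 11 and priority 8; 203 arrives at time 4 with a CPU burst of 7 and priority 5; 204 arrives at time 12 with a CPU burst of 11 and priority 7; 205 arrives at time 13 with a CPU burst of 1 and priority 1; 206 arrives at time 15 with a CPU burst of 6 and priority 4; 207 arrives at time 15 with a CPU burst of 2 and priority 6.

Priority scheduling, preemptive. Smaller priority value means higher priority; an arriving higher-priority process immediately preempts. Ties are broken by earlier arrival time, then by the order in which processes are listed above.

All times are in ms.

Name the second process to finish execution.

Timeline: | 200 0-3 | 201 3-12 | 200 12-13 | 205 13-14 | 200 14-17 | 206 17-23 | 203 23-30 | 207 30-32 | 204 32-43 | 202 43-54 |
Completion: 200=17  201=12  202=54  203=30  204=43  205=14  206=23  207=32
Finish order: 201 → 205 → 200 → 206 → 203 → 207 → 204 → 202

205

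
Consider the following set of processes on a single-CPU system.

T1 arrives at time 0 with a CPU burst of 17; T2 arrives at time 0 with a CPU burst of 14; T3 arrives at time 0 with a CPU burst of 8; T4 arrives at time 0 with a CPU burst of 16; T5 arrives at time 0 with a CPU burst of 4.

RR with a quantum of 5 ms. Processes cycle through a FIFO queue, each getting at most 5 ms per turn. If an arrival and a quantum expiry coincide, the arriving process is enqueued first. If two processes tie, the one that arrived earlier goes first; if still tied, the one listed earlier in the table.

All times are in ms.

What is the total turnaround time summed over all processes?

229

Gantt: | T1 0-5 | T2 5-10 | T3 10-15 | T4 15-20 | T5 20-24 | T1 24-29 | T2 29-34 | T3 34-37 | T4 37-42 | T1 42-47 | T2 47-51 | T4 51-56 | T1 56-58 | T4 58-59 |
Completion: T1=58  T2=51  T3=37  T4=59  T5=24
Turnaround = completion − arrival: T1=58, T2=51, T3=37, T4=59, T5=24
Total turnaround = 58 + 51 + 37 + 59 + 24 = 229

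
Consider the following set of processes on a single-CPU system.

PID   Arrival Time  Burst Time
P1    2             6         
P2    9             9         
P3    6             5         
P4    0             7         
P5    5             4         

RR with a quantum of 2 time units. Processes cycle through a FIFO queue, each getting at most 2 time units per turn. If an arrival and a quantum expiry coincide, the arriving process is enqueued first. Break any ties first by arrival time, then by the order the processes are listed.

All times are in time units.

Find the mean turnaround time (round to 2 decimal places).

18.80

Schedule: | P4 0-2 | P1 2-4 | P4 4-6 | P1 6-8 | P5 8-10 | P3 10-12 | P4 12-14 | P1 14-16 | P2 16-18 | P5 18-20 | P3 20-22 | P4 22-23 | P2 23-25 | P3 25-26 | P2 26-31 |
Completion: P1=16  P2=31  P3=26  P4=23  P5=20
Turnaround times: P1=14, P2=22, P3=20, P4=23, P5=15
Average turnaround = (14+22+20+23+15) / 5 = 94/5 = 18.80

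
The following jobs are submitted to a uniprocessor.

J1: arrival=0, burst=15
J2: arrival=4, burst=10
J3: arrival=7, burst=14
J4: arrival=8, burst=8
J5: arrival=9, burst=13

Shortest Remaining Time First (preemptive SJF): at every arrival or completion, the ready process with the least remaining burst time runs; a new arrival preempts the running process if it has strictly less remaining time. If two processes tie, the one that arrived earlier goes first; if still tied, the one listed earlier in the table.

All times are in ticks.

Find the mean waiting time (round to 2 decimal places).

17.40

Schedule: | J1 0-4 | J2 4-14 | J4 14-22 | J1 22-33 | J5 33-46 | J3 46-60 |
Completion: J1=33  J2=14  J3=60  J4=22  J5=46
Waiting times: J1=18, J2=0, J3=39, J4=6, J5=24
Average waiting = (18+0+39+6+24) / 5 = 87/5 = 17.40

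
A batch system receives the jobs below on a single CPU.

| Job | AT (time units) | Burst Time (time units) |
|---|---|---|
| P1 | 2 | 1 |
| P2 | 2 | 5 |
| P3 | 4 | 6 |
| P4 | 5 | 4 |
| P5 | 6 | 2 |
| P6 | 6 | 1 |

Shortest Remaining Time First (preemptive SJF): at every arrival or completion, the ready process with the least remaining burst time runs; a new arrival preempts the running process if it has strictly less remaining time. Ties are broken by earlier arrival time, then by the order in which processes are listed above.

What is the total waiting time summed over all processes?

22

Gantt: | idle 0-2 | P1 2-3 | P2 3-6 | P6 6-7 | P2 7-9 | P5 9-11 | P4 11-15 | P3 15-21 |
Completion: P1=3  P2=9  P3=21  P4=15  P5=11  P6=7
Waiting = turnaround − burst: P1=0, P2=2, P3=11, P4=6, P5=3, P6=0
Total waiting = 0 + 2 + 11 + 6 + 3 + 0 = 22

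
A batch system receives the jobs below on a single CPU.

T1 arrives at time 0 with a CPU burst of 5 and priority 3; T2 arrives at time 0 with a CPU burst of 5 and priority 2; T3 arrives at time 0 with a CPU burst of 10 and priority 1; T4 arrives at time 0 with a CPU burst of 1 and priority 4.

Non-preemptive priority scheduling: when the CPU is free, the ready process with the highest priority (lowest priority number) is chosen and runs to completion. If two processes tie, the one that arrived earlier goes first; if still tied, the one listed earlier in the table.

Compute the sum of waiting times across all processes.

45

Gantt: | T3 0-10 | T2 10-15 | T1 15-20 | T4 20-21 |
Completion: T1=20  T2=15  T3=10  T4=21
Turnaround (C−A): T1=20  T2=15  T3=10  T4=21
Waiting = turnaround − burst: T1=15, T2=10, T3=0, T4=20
Total waiting = 15 + 10 + 0 + 20 = 45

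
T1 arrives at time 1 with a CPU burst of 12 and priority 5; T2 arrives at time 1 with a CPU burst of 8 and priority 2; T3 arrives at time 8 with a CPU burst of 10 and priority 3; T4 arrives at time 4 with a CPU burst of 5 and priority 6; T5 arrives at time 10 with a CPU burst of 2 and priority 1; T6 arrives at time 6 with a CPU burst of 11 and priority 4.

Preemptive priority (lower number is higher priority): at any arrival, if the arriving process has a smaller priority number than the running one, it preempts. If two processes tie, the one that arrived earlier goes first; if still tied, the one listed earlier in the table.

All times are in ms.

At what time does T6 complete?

32

Schedule: | idle 0-1 | T2 1-9 | T3 9-10 | T5 10-12 | T3 12-21 | T6 21-32 | T1 32-44 | T4 44-49 |
Completion: T1=44  T2=9  T3=21  T4=49  T5=12  T6=32
Turnaround (C−A): T1=43  T2=8  T3=13  T4=45  T5=2  T6=26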